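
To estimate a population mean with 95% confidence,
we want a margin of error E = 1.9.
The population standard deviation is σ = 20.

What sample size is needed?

z_0.025 = 1.960
n = (z×σ/E)² = (1.960×20/1.9)²
n = 425.6620
Round up: n = 426

Answer: n = 426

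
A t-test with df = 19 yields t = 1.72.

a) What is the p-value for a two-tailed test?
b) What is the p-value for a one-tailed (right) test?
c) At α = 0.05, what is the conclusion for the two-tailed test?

Answer: a) 0.1017, b) 0.0508, c) fail to reject H₀

Derivation:
Using t-distribution with df = 19:
a) Two-tailed: p = 2×P(T > 1.72) = 0.1017
b) One-tailed: p = P(T > 1.72) = 0.0508
c) 0.1017 ≥ 0.05, fail to reject H₀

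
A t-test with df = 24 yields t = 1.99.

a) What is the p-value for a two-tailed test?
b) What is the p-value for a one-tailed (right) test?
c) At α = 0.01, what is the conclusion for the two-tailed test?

Answer: a) 0.0581, b) 0.0290, c) fail to reject H₀

Derivation:
Using t-distribution with df = 24:
a) Two-tailed: p = 2×P(T > 1.99) = 0.0581
b) One-tailed: p = P(T > 1.99) = 0.0290
c) 0.0581 ≥ 0.01, fail to reject H₀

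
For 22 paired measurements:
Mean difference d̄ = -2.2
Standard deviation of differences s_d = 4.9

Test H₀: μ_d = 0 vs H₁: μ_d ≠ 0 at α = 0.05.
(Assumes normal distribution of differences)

Answer: t = -2.1059, reject H₀

Derivation:
df = n - 1 = 21
SE = s_d/√n = 4.9/√22 = 1.0447
t = d̄/SE = -2.2/1.0447 = -2.1059
Critical value: t_{0.025,21} = ±2.080
p-value ≈ 0.0474
Decision: reject H₀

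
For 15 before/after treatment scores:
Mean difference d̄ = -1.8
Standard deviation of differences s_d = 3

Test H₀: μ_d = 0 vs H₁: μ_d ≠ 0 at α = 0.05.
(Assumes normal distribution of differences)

Answer: t = -2.3238, reject H₀

Derivation:
df = n - 1 = 14
SE = s_d/√n = 3/√15 = 0.7746
t = d̄/SE = -1.8/0.7746 = -2.3238
Critical value: t_{0.025,14} = ±2.145
p-value ≈ 0.0357
Decision: reject H₀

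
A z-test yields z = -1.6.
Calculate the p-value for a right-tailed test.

Answer: p-value ≈ 0.9452

Derivation:
For z = -1.6:
p = P(Z > -1.6) = 1 - Φ(-1.6) = 0.9452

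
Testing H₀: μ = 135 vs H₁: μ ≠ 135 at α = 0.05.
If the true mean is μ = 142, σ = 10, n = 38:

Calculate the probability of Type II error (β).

SE = σ/√n = 10/√38 = 1.6222
Critical values: μ₀ ± z_0.025×SE = 135 ± 1.960×1.6222
Acceptance region: (131.8205, 138.1795)
Under H₁ (μ = 142): z_high = (138.1795 - 142)/1.6222 = -2.3551, z_low = (131.8205 - 142)/1.6222 = -6.2751
β = P(not reject | H₁) = Φ(-2.3551) - Φ(-6.2751) ≈ 0.0093

Answer: β ≈ 0.0093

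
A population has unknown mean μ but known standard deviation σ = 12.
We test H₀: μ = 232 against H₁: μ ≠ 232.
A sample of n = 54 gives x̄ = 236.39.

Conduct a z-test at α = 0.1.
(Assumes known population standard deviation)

Answer: z = 2.6883, reject H₀

Derivation:
Standard error: SE = σ/√n = 12/√54 = 1.6330
z-statistic: z = (x̄ - μ₀)/SE = (236.39 - 232)/1.6330 = 2.6883
Critical value: ±1.645
p-value = 0.0072
Decision: reject H₀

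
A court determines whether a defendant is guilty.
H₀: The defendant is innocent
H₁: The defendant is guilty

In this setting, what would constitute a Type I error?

Type I error (α): Rejecting H₀ when H₀ is true
Type II error (β): Failing to reject H₀ when H₁ is true

Answer: Convicting an innocent person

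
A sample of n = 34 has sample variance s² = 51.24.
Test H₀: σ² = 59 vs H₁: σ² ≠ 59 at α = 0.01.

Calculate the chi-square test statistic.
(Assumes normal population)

Answer: χ² = 28.6597, fail to reject H₀

Derivation:
df = n - 1 = 33
χ² = (n-1)s²/σ₀² = 33×51.24/59 = 28.6597
Critical values: χ²_{0.995,33} = 15.815, χ²_{0.005,33} = 57.648
Rejection region: χ² < 15.815 or χ² > 57.648
Decision: fail to reject H₀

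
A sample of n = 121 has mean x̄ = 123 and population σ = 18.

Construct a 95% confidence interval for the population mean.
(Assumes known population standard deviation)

Answer: (119.7927, 126.2073)

Derivation:
Confidence level: 95%, α = 0.05
z_0.025 = 1.960
SE = σ/√n = 18/√121 = 1.6364
Margin of error = 1.960 × 1.6364 = 3.2073
CI: x̄ ± margin = 123 ± 3.2073
CI: (119.7927, 126.2073)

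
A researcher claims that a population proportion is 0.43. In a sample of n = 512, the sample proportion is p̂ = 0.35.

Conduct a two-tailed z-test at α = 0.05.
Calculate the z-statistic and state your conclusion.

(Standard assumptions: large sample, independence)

H₀: p = 0.43, H₁: p ≠ 0.43
Standard error: SE = √(p₀(1-p₀)/n) = √(0.43×0.57/512) = 0.021879
z-statistic: z = (p̂ - p₀)/SE = (0.35 - 0.43)/0.021879 = -3.6565
Critical value: z_0.025 = ±1.960
p-value = 0.0003
Decision: reject H₀ at α = 0.05

Answer: z = -3.6565, reject H₀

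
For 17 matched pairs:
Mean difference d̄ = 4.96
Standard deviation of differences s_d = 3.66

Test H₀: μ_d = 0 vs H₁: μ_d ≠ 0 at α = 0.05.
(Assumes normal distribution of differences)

Answer: t = 5.5875, reject H₀

Derivation:
df = n - 1 = 16
SE = s_d/√n = 3.66/√17 = 0.8877
t = d̄/SE = 4.96/0.8877 = 5.5875
Critical value: t_{0.025,16} = ±2.120
p-value < 0.0001
Decision: reject H₀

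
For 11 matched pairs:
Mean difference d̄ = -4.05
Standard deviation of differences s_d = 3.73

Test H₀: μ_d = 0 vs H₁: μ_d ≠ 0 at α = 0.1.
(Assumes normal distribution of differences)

df = n - 1 = 10
SE = s_d/√n = 3.73/√11 = 1.1246
t = d̄/SE = -4.05/1.1246 = -3.6013
Critical value: t_{0.05,10} = ±1.812
p-value ≈ 0.0048
Decision: reject H₀

Answer: t = -3.6013, reject H₀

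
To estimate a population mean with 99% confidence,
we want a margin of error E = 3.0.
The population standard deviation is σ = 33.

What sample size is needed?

Answer: n = 803

Derivation:
z_0.005 = 2.576
n = (z×σ/E)² = (2.576×33/3.0)²
n = 802.9289
Round up: n = 803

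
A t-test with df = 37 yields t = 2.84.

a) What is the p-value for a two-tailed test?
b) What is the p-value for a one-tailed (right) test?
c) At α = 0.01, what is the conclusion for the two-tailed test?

Answer: a) 0.0073, b) 0.0036, c) reject H₀

Derivation:
Using t-distribution with df = 37:
a) Two-tailed: p = 2×P(T > 2.84) = 0.0073
b) One-tailed: p = P(T > 2.84) = 0.0036
c) 0.0073 < 0.01, reject H₀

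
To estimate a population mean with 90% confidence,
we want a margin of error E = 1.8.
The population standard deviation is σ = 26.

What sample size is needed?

Answer: n = 565

Derivation:
z_0.05 = 1.645
n = (z×σ/E)² = (1.645×26/1.8)²
n = 564.5904
Round up: n = 565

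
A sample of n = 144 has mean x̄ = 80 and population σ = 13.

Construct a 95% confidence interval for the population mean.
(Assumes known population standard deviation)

Answer: (77.8767, 82.1233)

Derivation:
Confidence level: 95%, α = 0.05
z_0.025 = 1.960
SE = σ/√n = 13/√144 = 1.0833
Margin of error = 1.960 × 1.0833 = 2.1233
CI: x̄ ± margin = 80 ± 2.1233
CI: (77.8767, 82.1233)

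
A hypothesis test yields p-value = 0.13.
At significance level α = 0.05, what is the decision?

Compare p-value to α:
0.13 ≥ 0.05
Decision: fail to reject H₀

Answer: fail to reject H₀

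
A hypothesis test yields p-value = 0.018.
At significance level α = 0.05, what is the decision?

Answer: reject H₀

Derivation:
Compare p-value to α:
0.018 < 0.05
Decision: reject H₀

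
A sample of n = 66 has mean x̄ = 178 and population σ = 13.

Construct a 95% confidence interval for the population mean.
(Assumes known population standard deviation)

Confidence level: 95%, α = 0.05
z_0.025 = 1.960
SE = σ/√n = 13/√66 = 1.6002
Margin of error = 1.960 × 1.6002 = 3.1364
CI: x̄ ± margin = 178 ± 3.1364
CI: (174.8636, 181.1364)

Answer: (174.8636, 181.1364)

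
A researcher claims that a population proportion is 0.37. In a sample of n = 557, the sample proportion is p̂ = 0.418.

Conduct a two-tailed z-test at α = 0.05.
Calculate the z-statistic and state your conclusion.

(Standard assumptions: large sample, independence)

H₀: p = 0.37, H₁: p ≠ 0.37
Standard error: SE = √(p₀(1-p₀)/n) = √(0.37×0.63/557) = 0.020457
z-statistic: z = (p̂ - p₀)/SE = (0.418 - 0.37)/0.020457 = 2.3464
Critical value: z_0.025 = ±1.960
p-value = 0.0190
Decision: reject H₀ at α = 0.05

Answer: z = 2.3464, reject H₀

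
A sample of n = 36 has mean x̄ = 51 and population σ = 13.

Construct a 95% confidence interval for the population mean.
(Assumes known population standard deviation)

Answer: (46.7533, 55.2467)

Derivation:
Confidence level: 95%, α = 0.05
z_0.025 = 1.960
SE = σ/√n = 13/√36 = 2.1667
Margin of error = 1.960 × 2.1667 = 4.2467
CI: x̄ ± margin = 51 ± 4.2467
CI: (46.7533, 55.2467)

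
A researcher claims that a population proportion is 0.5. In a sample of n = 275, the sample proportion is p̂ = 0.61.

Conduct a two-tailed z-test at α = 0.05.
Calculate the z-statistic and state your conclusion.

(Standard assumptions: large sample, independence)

Answer: z = 3.6483, reject H₀

Derivation:
H₀: p = 0.5, H₁: p ≠ 0.5
Standard error: SE = √(p₀(1-p₀)/n) = √(0.5×0.5/275) = 0.030151
z-statistic: z = (p̂ - p₀)/SE = (0.61 - 0.5)/0.030151 = 3.6483
Critical value: z_0.025 = ±1.960
p-value = 0.0003
Decision: reject H₀ at α = 0.05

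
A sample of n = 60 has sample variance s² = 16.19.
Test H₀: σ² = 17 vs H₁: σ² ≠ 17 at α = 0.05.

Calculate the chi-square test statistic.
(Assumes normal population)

Answer: χ² = 56.1888, fail to reject H₀

Derivation:
df = n - 1 = 59
χ² = (n-1)s²/σ₀² = 59×16.19/17 = 56.1888
Critical values: χ²_{0.975,59} = 39.662, χ²_{0.025,59} = 82.117
Rejection region: χ² < 39.662 or χ² > 82.117
Decision: fail to reject H₀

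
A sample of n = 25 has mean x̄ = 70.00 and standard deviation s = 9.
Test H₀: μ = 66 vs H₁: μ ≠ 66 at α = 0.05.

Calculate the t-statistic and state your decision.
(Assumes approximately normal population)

df = n - 1 = 24
SE = s/√n = 9/√25 = 1.8000
t = (x̄ - μ₀)/SE = (70.00 - 66)/1.8000 = 2.2222
Critical value: t_{0.025,24} = ±2.064
p-value ≈ 0.0359
Decision: reject H₀

Answer: t = 2.2222, reject H₀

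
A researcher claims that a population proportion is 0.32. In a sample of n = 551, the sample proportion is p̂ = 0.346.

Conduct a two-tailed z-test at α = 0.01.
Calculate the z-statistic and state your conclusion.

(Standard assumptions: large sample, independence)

H₀: p = 0.32, H₁: p ≠ 0.32
Standard error: SE = √(p₀(1-p₀)/n) = √(0.32×0.68/551) = 0.019873
z-statistic: z = (p̂ - p₀)/SE = (0.346 - 0.32)/0.019873 = 1.3083
Critical value: z_0.005 = ±2.576
p-value = 0.1908
Decision: fail to reject H₀ at α = 0.01

Answer: z = 1.3083, fail to reject H₀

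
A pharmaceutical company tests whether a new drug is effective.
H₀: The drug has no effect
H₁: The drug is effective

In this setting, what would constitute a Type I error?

Answer: Concluding the drug is effective when it actually has no effect

Derivation:
Type I error: rejecting H₀ when it is actually true (false positive).
Type II error: failing to reject H₀ when H₁ is actually true (false negative).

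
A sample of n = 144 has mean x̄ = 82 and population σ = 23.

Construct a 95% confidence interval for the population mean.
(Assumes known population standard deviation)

Confidence level: 95%, α = 0.05
z_0.025 = 1.960
SE = σ/√n = 23/√144 = 1.9167
Margin of error = 1.960 × 1.9167 = 3.7567
CI: x̄ ± margin = 82 ± 3.7567
CI: (78.2433, 85.7567)

Answer: (78.2433, 85.7567)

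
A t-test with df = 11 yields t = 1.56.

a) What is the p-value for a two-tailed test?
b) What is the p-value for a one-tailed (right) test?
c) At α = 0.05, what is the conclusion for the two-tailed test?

Answer: a) 0.1470, b) 0.0735, c) fail to reject H₀

Derivation:
Using t-distribution with df = 11:
a) Two-tailed: p = 2×P(T > 1.56) = 0.1470
b) One-tailed: p = P(T > 1.56) = 0.0735
c) 0.1470 ≥ 0.05, fail to reject H₀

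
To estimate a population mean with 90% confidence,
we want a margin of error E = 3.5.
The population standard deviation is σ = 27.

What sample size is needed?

Answer: n = 162

Derivation:
z_0.05 = 1.645
n = (z×σ/E)² = (1.645×27/3.5)²
n = 161.0361
Round up: n = 162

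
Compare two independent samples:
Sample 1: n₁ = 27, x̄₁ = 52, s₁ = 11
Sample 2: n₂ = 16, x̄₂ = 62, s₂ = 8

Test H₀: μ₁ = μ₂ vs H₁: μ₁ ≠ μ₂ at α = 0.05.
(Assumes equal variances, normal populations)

Pooled variance: s²_p = [26×11² + 15×8²]/(41) = 100.1463
s_p = 10.0073
SE = s_p×√(1/n₁ + 1/n₂) = 10.0073×√(1/27 + 1/16) = 3.1573
t = (x̄₁ - x̄₂)/SE = (52 - 62)/3.1573 = -3.1673
df = 41, t-critical = ±2.020
Decision: reject H₀

Answer: t = -3.1673, reject H₀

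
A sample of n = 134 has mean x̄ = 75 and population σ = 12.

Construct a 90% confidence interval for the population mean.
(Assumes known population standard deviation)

Answer: (73.2948, 76.7052)

Derivation:
Confidence level: 90%, α = 0.1
z_0.05 = 1.645
SE = σ/√n = 12/√134 = 1.0366
Margin of error = 1.645 × 1.0366 = 1.7052
CI: x̄ ± margin = 75 ± 1.7052
CI: (73.2948, 76.7052)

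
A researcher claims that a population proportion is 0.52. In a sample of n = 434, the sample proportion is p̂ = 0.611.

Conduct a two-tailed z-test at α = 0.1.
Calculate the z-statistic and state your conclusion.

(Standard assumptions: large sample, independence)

H₀: p = 0.52, H₁: p ≠ 0.52
Standard error: SE = √(p₀(1-p₀)/n) = √(0.52×0.48/434) = 0.023982
z-statistic: z = (p̂ - p₀)/SE = (0.611 - 0.52)/0.023982 = 3.7945
Critical value: z_0.05 = ±1.645
p-value = 0.0001
Decision: reject H₀ at α = 0.1

Answer: z = 3.7945, reject H₀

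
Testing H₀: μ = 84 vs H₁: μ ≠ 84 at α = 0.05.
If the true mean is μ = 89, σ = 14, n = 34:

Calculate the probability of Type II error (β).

SE = σ/√n = 14/√34 = 2.4010
Critical values: μ₀ ± z_0.025×SE = 84 ± 1.960×2.4010
Acceptance region: (79.2940, 88.7060)
Under H₁ (μ = 89): z_high = (88.7060 - 89)/2.4010 = -0.1224, z_low = (79.2940 - 89)/2.4010 = -4.0425
β = P(not reject | H₁) = Φ(-0.1224) - Φ(-4.0425) ≈ 0.4513

Answer: β ≈ 0.4513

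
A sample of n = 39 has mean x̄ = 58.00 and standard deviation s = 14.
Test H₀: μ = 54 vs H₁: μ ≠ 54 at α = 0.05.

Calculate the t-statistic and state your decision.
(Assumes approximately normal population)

Answer: t = 1.7843, fail to reject H₀

Derivation:
df = n - 1 = 38
SE = s/√n = 14/√39 = 2.2418
t = (x̄ - μ₀)/SE = (58.00 - 54)/2.2418 = 1.7843
Critical value: t_{0.025,38} = ±2.024
p-value ≈ 0.0824
Decision: fail to reject H₀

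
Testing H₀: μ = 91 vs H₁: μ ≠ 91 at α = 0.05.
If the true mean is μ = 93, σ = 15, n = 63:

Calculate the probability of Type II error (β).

SE = σ/√n = 15/√63 = 1.8898
Critical values: μ₀ ± z_0.025×SE = 91 ± 1.960×1.8898
Acceptance region: (87.2960, 94.7040)
Under H₁ (μ = 93): z_high = (94.7040 - 93)/1.8898 = 0.9017, z_low = (87.2960 - 93)/1.8898 = -3.0183
β = P(not reject | H₁) = Φ(0.9017) - Φ(-3.0183) ≈ 0.8151

Answer: β ≈ 0.8151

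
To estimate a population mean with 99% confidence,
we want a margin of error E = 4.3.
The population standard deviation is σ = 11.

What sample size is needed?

Answer: n = 44

Derivation:
z_0.005 = 2.576
n = (z×σ/E)² = (2.576×11/4.3)²
n = 43.4250
Round up: n = 44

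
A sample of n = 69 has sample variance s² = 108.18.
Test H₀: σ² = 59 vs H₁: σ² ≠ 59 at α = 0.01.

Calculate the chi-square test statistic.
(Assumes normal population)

Answer: χ² = 124.6820, reject H₀

Derivation:
df = n - 1 = 68
χ² = (n-1)s²/σ₀² = 68×108.18/59 = 124.6820
Critical values: χ²_{0.995,68} = 41.713, χ²_{0.005,68} = 101.776
Rejection region: χ² < 41.713 or χ² > 101.776
Decision: reject H₀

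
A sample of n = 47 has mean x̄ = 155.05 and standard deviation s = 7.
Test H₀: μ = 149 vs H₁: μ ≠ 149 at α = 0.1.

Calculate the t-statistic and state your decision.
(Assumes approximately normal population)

Answer: t = 5.9250, reject H₀

Derivation:
df = n - 1 = 46
SE = s/√n = 7/√47 = 1.0211
t = (x̄ - μ₀)/SE = (155.05 - 149)/1.0211 = 5.9250
Critical value: t_{0.05,46} = ±1.679
p-value < 0.0001
Decision: reject H₀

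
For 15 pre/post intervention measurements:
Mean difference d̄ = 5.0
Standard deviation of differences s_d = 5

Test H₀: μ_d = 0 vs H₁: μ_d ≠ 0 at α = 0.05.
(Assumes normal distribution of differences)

Answer: t = 3.8730, reject H₀

Derivation:
df = n - 1 = 14
SE = s_d/√n = 5/√15 = 1.2910
t = d̄/SE = 5.0/1.2910 = 3.8730
Critical value: t_{0.025,14} = ±2.145
p-value ≈ 0.0017
Decision: reject H₀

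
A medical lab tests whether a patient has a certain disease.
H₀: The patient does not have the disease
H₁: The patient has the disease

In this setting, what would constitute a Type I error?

Type I error (α): Rejecting H₀ when H₀ is true
Type II error (β): Failing to reject H₀ when H₁ is true

Answer: Diagnosing a healthy patient as having the disease (false positive)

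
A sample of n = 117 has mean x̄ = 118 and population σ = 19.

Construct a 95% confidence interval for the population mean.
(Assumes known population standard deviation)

Confidence level: 95%, α = 0.05
z_0.025 = 1.960
SE = σ/√n = 19/√117 = 1.7566
Margin of error = 1.960 × 1.7566 = 3.4429
CI: x̄ ± margin = 118 ± 3.4429
CI: (114.5571, 121.4429)

Answer: (114.5571, 121.4429)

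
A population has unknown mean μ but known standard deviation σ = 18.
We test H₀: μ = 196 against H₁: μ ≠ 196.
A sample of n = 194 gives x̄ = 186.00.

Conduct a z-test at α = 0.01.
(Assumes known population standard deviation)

Answer: z = -7.7381, reject H₀

Derivation:
Standard error: SE = σ/√n = 18/√194 = 1.2923
z-statistic: z = (x̄ - μ₀)/SE = (186.00 - 196)/1.2923 = -7.7381
Critical value: ±2.576
p-value < 0.0001
Decision: reject H₀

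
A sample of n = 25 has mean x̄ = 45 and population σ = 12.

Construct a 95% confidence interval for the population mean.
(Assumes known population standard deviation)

Confidence level: 95%, α = 0.05
z_0.025 = 1.960
SE = σ/√n = 12/√25 = 2.4000
Margin of error = 1.960 × 2.4000 = 4.7040
CI: x̄ ± margin = 45 ± 4.7040
CI: (40.2960, 49.7040)

Answer: (40.2960, 49.7040)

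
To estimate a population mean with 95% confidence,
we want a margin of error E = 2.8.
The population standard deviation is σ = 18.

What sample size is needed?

z_0.025 = 1.960
n = (z×σ/E)² = (1.960×18/2.8)²
n = 158.7600
Round up: n = 159

Answer: n = 159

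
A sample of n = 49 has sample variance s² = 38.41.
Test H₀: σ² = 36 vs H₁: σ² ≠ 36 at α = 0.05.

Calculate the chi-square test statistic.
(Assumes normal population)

df = n - 1 = 48
χ² = (n-1)s²/σ₀² = 48×38.41/36 = 51.2133
Critical values: χ²_{0.975,48} = 30.755, χ²_{0.025,48} = 69.023
Rejection region: χ² < 30.755 or χ² > 69.023
Decision: fail to reject H₀

Answer: χ² = 51.2133, fail to reject H₀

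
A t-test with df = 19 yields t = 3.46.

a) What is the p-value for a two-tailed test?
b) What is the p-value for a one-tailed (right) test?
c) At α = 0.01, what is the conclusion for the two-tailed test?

Answer: a) 0.0026, b) 0.0013, c) reject H₀

Derivation:
Using t-distribution with df = 19:
a) Two-tailed: p = 2×P(T > 3.46) = 0.0026
b) One-tailed: p = P(T > 3.46) = 0.0013
c) 0.0026 < 0.01, reject H₀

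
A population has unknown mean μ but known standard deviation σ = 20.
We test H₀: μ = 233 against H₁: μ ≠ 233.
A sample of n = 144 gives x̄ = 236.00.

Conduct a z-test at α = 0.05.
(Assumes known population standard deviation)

Answer: z = 1.8000, fail to reject H₀

Derivation:
Standard error: SE = σ/√n = 20/√144 = 1.6667
z-statistic: z = (x̄ - μ₀)/SE = (236.00 - 233)/1.6667 = 1.8000
Critical value: ±1.960
p-value = 0.0719
Decision: fail to reject H₀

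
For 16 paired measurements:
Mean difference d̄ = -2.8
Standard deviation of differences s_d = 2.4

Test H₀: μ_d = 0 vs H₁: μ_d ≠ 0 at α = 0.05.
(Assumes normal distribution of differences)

Answer: t = -4.6667, reject H₀

Derivation:
df = n - 1 = 15
SE = s_d/√n = 2.4/√16 = 0.6000
t = d̄/SE = -2.8/0.6000 = -4.6667
Critical value: t_{0.025,15} = ±2.131
p-value ≈ 0.0003
Decision: reject H₀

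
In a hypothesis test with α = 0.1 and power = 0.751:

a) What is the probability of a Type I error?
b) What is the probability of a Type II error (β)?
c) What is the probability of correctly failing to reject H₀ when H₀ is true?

Answer: a) 0.1, b) 0.249, c) 0.9

Derivation:
a) Type I error probability = α = 0.1
b) Power = P(reject H₀ | H₁ true) = 1 - β = 0.751, so Type II error probability = β = 1 - Power = 0.249
c) P(fail to reject H₀ | H₀ true) = 1 - α = 0.9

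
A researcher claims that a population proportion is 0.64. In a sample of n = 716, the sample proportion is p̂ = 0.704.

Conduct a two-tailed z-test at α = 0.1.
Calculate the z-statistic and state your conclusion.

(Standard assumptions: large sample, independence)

H₀: p = 0.64, H₁: p ≠ 0.64
Standard error: SE = √(p₀(1-p₀)/n) = √(0.64×0.36/716) = 0.017938
z-statistic: z = (p̂ - p₀)/SE = (0.704 - 0.64)/0.017938 = 3.5678
Critical value: z_0.05 = ±1.645
p-value = 0.0004
Decision: reject H₀ at α = 0.1

Answer: z = 3.5678, reject H₀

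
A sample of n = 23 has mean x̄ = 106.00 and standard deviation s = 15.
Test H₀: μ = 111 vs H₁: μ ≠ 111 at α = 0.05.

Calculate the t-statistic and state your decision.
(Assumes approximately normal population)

df = n - 1 = 22
SE = s/√n = 15/√23 = 3.1277
t = (x̄ - μ₀)/SE = (106.00 - 111)/3.1277 = -1.5986
Critical value: t_{0.025,22} = ±2.074
p-value ≈ 0.1242
Decision: fail to reject H₀

Answer: t = -1.5986, fail to reject H₀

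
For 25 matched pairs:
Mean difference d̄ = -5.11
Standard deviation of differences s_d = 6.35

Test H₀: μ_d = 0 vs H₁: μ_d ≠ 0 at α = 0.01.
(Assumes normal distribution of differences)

df = n - 1 = 24
SE = s_d/√n = 6.35/√25 = 1.2700
t = d̄/SE = -5.11/1.2700 = -4.0236
Critical value: t_{0.005,24} = ±2.797
p-value ≈ 0.0005
Decision: reject H₀

Answer: t = -4.0236, reject H₀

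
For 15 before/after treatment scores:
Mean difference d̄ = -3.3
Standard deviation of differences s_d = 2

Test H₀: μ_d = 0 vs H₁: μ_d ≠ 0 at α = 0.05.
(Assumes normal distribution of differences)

df = n - 1 = 14
SE = s_d/√n = 2/√15 = 0.5164
t = d̄/SE = -3.3/0.5164 = -6.3904
Critical value: t_{0.025,14} = ±2.145
p-value < 0.0001
Decision: reject H₀

Answer: t = -6.3904, reject H₀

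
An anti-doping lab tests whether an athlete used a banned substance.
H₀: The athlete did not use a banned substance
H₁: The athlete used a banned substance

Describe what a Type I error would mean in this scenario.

A Type I error (probability α) occurs when we reject a true H₀.
A Type II error (probability β) occurs when we fail to reject a false H₀.

Answer: Falsely accusing a clean athlete of doping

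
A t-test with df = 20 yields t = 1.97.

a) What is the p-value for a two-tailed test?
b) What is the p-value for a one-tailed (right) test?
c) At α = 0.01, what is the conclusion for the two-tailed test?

Answer: a) 0.0628, b) 0.0314, c) fail to reject H₀

Derivation:
Using t-distribution with df = 20:
a) Two-tailed: p = 2×P(T > 1.97) = 0.0628
b) One-tailed: p = P(T > 1.97) = 0.0314
c) 0.0628 ≥ 0.01, fail to reject H₀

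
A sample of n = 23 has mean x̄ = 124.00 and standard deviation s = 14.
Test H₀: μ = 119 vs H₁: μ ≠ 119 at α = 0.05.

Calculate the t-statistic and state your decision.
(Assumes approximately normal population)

Answer: t = 1.7128, fail to reject H₀

Derivation:
df = n - 1 = 22
SE = s/√n = 14/√23 = 2.9192
t = (x̄ - μ₀)/SE = (124.00 - 119)/2.9192 = 1.7128
Critical value: t_{0.025,22} = ±2.074
p-value ≈ 0.1008
Decision: fail to reject H₀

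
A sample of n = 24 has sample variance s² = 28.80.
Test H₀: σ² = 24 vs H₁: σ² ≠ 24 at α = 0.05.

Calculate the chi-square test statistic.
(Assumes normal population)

df = n - 1 = 23
χ² = (n-1)s²/σ₀² = 23×28.80/24 = 27.6000
Critical values: χ²_{0.975,23} = 11.689, χ²_{0.025,23} = 38.076
Rejection region: χ² < 11.689 or χ² > 38.076
Decision: fail to reject H₀

Answer: χ² = 27.6000, fail to reject H₀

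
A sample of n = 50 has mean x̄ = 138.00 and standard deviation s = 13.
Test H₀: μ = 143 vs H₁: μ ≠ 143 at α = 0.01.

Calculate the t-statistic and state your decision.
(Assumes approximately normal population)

df = n - 1 = 49
SE = s/√n = 13/√50 = 1.8385
t = (x̄ - μ₀)/SE = (138.00 - 143)/1.8385 = -2.7196
Critical value: t_{0.005,49} = ±2.680
p-value ≈ 0.0090
Decision: reject H₀

Answer: t = -2.7196, reject H₀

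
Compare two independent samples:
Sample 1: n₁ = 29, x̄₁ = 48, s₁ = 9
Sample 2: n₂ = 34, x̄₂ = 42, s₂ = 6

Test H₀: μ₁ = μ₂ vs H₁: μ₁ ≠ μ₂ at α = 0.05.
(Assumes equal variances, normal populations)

Answer: t = 3.1536, reject H₀

Derivation:
Pooled variance: s²_p = [28×9² + 33×6²]/(61) = 56.6557
s_p = 7.5270
SE = s_p×√(1/n₁ + 1/n₂) = 7.5270×√(1/29 + 1/34) = 1.9026
t = (x̄₁ - x̄₂)/SE = (48 - 42)/1.9026 = 3.1536
df = 61, t-critical = ±2.000
Decision: reject H₀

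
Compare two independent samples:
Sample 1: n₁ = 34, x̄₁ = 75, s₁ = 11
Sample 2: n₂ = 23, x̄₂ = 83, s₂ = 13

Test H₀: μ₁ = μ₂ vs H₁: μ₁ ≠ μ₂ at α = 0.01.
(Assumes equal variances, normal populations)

Answer: t = -2.5026, fail to reject H₀

Derivation:
Pooled variance: s²_p = [33×11² + 22×13²]/(55) = 140.2000
s_p = 11.8406
SE = s_p×√(1/n₁ + 1/n₂) = 11.8406×√(1/34 + 1/23) = 3.1967
t = (x̄₁ - x̄₂)/SE = (75 - 83)/3.1967 = -2.5026
df = 55, t-critical = ±2.668
Decision: fail to reject H₀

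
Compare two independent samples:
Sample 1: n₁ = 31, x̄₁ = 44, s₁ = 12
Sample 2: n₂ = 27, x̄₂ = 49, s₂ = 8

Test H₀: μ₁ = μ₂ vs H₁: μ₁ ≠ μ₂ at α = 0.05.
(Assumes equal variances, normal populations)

Pooled variance: s²_p = [30×12² + 26×8²]/(56) = 106.8571
s_p = 10.3372
SE = s_p×√(1/n₁ + 1/n₂) = 10.3372×√(1/31 + 1/27) = 2.7212
t = (x̄₁ - x̄₂)/SE = (44 - 49)/2.7212 = -1.8374
df = 56, t-critical = ±2.003
Decision: fail to reject H₀

Answer: t = -1.8374, fail to reject H₀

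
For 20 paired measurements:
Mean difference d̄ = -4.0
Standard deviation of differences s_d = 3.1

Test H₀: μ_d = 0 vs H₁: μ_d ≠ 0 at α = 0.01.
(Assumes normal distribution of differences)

df = n - 1 = 19
SE = s_d/√n = 3.1/√20 = 0.6932
t = d̄/SE = -4.0/0.6932 = -5.7703
Critical value: t_{0.005,19} = ±2.861
p-value < 0.0001
Decision: reject H₀

Answer: t = -5.7703, reject H₀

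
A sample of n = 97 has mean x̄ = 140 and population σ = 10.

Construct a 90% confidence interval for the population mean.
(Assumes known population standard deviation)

Answer: (138.3298, 141.6702)

Derivation:
Confidence level: 90%, α = 0.1
z_0.05 = 1.645
SE = σ/√n = 10/√97 = 1.0153
Margin of error = 1.645 × 1.0153 = 1.6702
CI: x̄ ± margin = 140 ± 1.6702
CI: (138.3298, 141.6702)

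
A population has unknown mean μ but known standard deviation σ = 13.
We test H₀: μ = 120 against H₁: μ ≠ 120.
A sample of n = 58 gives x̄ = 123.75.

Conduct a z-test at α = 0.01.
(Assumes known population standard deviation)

Standard error: SE = σ/√n = 13/√58 = 1.7070
z-statistic: z = (x̄ - μ₀)/SE = (123.75 - 120)/1.7070 = 2.1968
Critical value: ±2.576
p-value = 0.0280
Decision: fail to reject H₀

Answer: z = 2.1968, fail to reject H₀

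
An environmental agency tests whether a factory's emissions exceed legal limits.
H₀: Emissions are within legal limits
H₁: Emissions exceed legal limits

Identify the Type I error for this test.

Type I error (α): Rejecting H₀ when H₀ is true
Type II error (β): Failing to reject H₀ when H₁ is true

Answer: Citing a compliant factory for excess emissions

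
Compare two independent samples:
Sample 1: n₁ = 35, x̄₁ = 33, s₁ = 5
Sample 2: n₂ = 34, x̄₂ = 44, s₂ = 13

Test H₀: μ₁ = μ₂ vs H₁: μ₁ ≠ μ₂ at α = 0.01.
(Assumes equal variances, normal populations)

Pooled variance: s²_p = [34×5² + 33×13²]/(67) = 95.9254
s_p = 9.7942
SE = s_p×√(1/n₁ + 1/n₂) = 9.7942×√(1/35 + 1/34) = 2.3584
t = (x̄₁ - x̄₂)/SE = (33 - 44)/2.3584 = -4.6642
df = 67, t-critical = ±2.651
Decision: reject H₀

Answer: t = -4.6642, reject H₀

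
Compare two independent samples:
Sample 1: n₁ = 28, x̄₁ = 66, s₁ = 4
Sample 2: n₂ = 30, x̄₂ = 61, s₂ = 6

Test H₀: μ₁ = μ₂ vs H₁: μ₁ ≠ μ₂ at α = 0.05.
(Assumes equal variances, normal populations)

Pooled variance: s²_p = [27×4² + 29×6²]/(56) = 26.3571
s_p = 5.1339
SE = s_p×√(1/n₁ + 1/n₂) = 5.1339×√(1/28 + 1/30) = 1.3490
t = (x̄₁ - x̄₂)/SE = (66 - 61)/1.3490 = 3.7064
df = 56, t-critical = ±2.003
Decision: reject H₀

Answer: t = 3.7064, reject H₀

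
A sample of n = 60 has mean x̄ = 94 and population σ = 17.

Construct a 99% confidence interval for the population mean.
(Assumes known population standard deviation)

Confidence level: 99%, α = 0.01
z_0.005 = 2.576
SE = σ/√n = 17/√60 = 2.1947
Margin of error = 2.576 × 2.1947 = 5.6535
CI: x̄ ± margin = 94 ± 5.6535
CI: (88.3465, 99.6535)

Answer: (88.3465, 99.6535)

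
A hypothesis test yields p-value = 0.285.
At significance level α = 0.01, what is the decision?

Answer: fail to reject H₀

Derivation:
Compare p-value to α:
0.285 ≥ 0.01
Decision: fail to reject H₀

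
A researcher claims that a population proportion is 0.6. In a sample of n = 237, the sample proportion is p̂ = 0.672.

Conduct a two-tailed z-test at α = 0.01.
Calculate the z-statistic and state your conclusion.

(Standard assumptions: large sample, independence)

H₀: p = 0.6, H₁: p ≠ 0.6
Standard error: SE = √(p₀(1-p₀)/n) = √(0.6×0.4/237) = 0.031822
z-statistic: z = (p̂ - p₀)/SE = (0.672 - 0.6)/0.031822 = 2.2626
Critical value: z_0.005 = ±2.576
p-value = 0.0237
Decision: fail to reject H₀ at α = 0.01

Answer: z = 2.2626, fail to reject H₀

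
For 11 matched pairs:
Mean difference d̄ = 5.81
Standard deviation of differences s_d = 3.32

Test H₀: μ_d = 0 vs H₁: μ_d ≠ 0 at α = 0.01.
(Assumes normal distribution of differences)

Answer: t = 5.8042, reject H₀

Derivation:
df = n - 1 = 10
SE = s_d/√n = 3.32/√11 = 1.0010
t = d̄/SE = 5.81/1.0010 = 5.8042
Critical value: t_{0.005,10} = ±3.169
p-value ≈ 0.0002
Decision: reject H₀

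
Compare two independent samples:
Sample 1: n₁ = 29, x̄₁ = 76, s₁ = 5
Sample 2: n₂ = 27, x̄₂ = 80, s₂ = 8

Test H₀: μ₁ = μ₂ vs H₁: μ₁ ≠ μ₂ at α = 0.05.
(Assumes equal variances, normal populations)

Pooled variance: s²_p = [28×5² + 26×8²]/(54) = 43.7778
s_p = 6.6165
SE = s_p×√(1/n₁ + 1/n₂) = 6.6165×√(1/29 + 1/27) = 1.7695
t = (x̄₁ - x̄₂)/SE = (76 - 80)/1.7695 = -2.2605
df = 54, t-critical = ±2.005
Decision: reject H₀

Answer: t = -2.2605, reject H₀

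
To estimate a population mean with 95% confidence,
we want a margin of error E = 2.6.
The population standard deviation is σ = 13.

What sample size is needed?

Answer: n = 97

Derivation:
z_0.025 = 1.960
n = (z×σ/E)² = (1.960×13/2.6)²
n = 96.0400
Round up: n = 97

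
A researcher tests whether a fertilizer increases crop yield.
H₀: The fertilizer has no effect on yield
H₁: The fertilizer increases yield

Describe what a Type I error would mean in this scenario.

Answer: Concluding the fertilizer works when it doesn't

Derivation:
Type I error: rejecting H₀ when it is actually true (false positive).
Type II error: failing to reject H₀ when H₁ is actually true (false negative).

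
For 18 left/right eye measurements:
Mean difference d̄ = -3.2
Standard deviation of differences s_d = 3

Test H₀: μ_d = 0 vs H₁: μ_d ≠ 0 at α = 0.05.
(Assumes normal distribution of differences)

df = n - 1 = 17
SE = s_d/√n = 3/√18 = 0.7071
t = d̄/SE = -3.2/0.7071 = -4.5255
Critical value: t_{0.025,17} = ±2.110
p-value ≈ 0.0003
Decision: reject H₀

Answer: t = -4.5255, reject H₀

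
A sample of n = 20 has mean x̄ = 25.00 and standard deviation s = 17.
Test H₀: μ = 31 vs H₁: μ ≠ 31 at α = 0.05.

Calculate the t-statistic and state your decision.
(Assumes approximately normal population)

df = n - 1 = 19
SE = s/√n = 17/√20 = 3.8013
t = (x̄ - μ₀)/SE = (25.00 - 31)/3.8013 = -1.5784
Critical value: t_{0.025,19} = ±2.093
p-value ≈ 0.1310
Decision: fail to reject H₀

Answer: t = -1.5784, fail to reject H₀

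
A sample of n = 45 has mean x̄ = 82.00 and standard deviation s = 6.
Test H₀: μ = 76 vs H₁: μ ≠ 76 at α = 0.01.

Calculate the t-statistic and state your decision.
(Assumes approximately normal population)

Answer: t = 6.7084, reject H₀

Derivation:
df = n - 1 = 44
SE = s/√n = 6/√45 = 0.8944
t = (x̄ - μ₀)/SE = (82.00 - 76)/0.8944 = 6.7084
Critical value: t_{0.005,44} = ±2.692
p-value < 0.0001
Decision: reject H₀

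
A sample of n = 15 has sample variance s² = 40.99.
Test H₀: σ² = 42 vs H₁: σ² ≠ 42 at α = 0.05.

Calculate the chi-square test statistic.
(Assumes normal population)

df = n - 1 = 14
χ² = (n-1)s²/σ₀² = 14×40.99/42 = 13.6633
Critical values: χ²_{0.975,14} = 5.629, χ²_{0.025,14} = 26.119
Rejection region: χ² < 5.629 or χ² > 26.119
Decision: fail to reject H₀

Answer: χ² = 13.6633, fail to reject H₀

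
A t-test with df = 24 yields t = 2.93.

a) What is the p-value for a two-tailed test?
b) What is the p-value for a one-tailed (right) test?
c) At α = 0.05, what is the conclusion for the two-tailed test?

Using t-distribution with df = 24:
a) Two-tailed: p = 2×P(T > 2.93) = 0.0073
b) One-tailed: p = P(T > 2.93) = 0.0037
c) 0.0073 < 0.05, reject H₀

Answer: a) 0.0073, b) 0.0037, c) reject H₀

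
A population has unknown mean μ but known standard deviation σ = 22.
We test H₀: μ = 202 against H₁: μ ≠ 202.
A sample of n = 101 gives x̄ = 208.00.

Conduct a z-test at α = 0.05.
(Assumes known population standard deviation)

Answer: z = 2.7409, reject H₀

Derivation:
Standard error: SE = σ/√n = 22/√101 = 2.1891
z-statistic: z = (x̄ - μ₀)/SE = (208.00 - 202)/2.1891 = 2.7409
Critical value: ±1.960
p-value = 0.0061
Decision: reject H₀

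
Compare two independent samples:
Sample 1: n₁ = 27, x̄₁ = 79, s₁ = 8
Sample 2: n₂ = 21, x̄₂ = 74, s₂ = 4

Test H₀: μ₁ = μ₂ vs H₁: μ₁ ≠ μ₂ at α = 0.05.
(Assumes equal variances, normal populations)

Pooled variance: s²_p = [26×8² + 20×4²]/(46) = 43.1304
s_p = 6.5674
SE = s_p×√(1/n₁ + 1/n₂) = 6.5674×√(1/27 + 1/21) = 1.9108
t = (x̄₁ - x̄₂)/SE = (79 - 74)/1.9108 = 2.6167
df = 46, t-critical = ±2.013
Decision: reject H₀

Answer: t = 2.6167, reject H₀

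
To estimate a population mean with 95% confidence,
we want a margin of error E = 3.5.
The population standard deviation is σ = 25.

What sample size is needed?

Answer: n = 196

Derivation:
z_0.025 = 1.960
n = (z×σ/E)² = (1.960×25/3.5)²
n = 196.0000
Already a whole number: n = 196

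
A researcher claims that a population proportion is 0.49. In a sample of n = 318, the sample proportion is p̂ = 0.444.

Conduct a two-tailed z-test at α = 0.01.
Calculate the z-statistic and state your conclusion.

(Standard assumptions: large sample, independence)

Answer: z = -1.6409, fail to reject H₀

Derivation:
H₀: p = 0.49, H₁: p ≠ 0.49
Standard error: SE = √(p₀(1-p₀)/n) = √(0.49×0.51/318) = 0.028033
z-statistic: z = (p̂ - p₀)/SE = (0.444 - 0.49)/0.028033 = -1.6409
Critical value: z_0.005 = ±2.576
p-value = 0.1008
Decision: fail to reject H₀ at α = 0.01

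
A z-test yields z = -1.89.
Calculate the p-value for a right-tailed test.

For z = -1.89:
p = P(Z > -1.89) = 1 - Φ(-1.89) = 0.9706

Answer: p-value ≈ 0.9706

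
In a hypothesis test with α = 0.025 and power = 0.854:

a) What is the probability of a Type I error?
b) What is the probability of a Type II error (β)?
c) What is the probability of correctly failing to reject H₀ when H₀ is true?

a) Type I error probability = α = 0.025
b) Power = P(reject H₀ | H₁ true) = 1 - β = 0.854, so Type II error probability = β = 1 - Power = 0.146
c) P(fail to reject H₀ | H₀ true) = 1 - α = 0.975

Answer: a) 0.025, b) 0.146, c) 0.975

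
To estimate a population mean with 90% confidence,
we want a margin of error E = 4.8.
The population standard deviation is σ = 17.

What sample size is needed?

z_0.05 = 1.645
n = (z×σ/E)² = (1.645×17/4.8)²
n = 33.9428
Round up: n = 34

Answer: n = 34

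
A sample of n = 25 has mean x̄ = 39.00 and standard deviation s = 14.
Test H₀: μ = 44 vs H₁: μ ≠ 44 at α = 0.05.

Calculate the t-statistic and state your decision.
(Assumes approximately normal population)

Answer: t = -1.7857, fail to reject H₀

Derivation:
df = n - 1 = 24
SE = s/√n = 14/√25 = 2.8000
t = (x̄ - μ₀)/SE = (39.00 - 44)/2.8000 = -1.7857
Critical value: t_{0.025,24} = ±2.064
p-value ≈ 0.0868
Decision: fail to reject H₀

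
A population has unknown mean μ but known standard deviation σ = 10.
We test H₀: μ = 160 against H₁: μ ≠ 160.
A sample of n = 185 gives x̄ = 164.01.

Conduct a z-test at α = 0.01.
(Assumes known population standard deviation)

Answer: z = 5.4543, reject H₀

Derivation:
Standard error: SE = σ/√n = 10/√185 = 0.7352
z-statistic: z = (x̄ - μ₀)/SE = (164.01 - 160)/0.7352 = 5.4543
Critical value: ±2.576
p-value < 0.0001
Decision: reject H₀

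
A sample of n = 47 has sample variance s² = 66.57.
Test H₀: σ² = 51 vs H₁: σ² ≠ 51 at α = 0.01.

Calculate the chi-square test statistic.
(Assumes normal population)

df = n - 1 = 46
χ² = (n-1)s²/σ₀² = 46×66.57/51 = 60.0435
Critical values: χ²_{0.995,46} = 25.041, χ²_{0.005,46} = 74.437
Rejection region: χ² < 25.041 or χ² > 74.437
Decision: fail to reject H₀

Answer: χ² = 60.0435, fail to reject H₀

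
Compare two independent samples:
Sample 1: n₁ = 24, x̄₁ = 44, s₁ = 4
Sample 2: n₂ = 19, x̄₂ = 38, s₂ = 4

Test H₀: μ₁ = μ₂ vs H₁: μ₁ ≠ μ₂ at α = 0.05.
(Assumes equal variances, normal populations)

Answer: t = 4.8848, reject H₀

Derivation:
Pooled variance: s²_p = [23×4² + 18×4²]/(41) = 16.0000
s_p = 4.0000
SE = s_p×√(1/n₁ + 1/n₂) = 4.0000×√(1/24 + 1/19) = 1.2283
t = (x̄₁ - x̄₂)/SE = (44 - 38)/1.2283 = 4.8848
df = 41, t-critical = ±2.020
Decision: reject H₀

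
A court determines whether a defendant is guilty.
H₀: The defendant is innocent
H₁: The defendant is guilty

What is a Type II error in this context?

Answer: Acquitting a guilty person

Derivation:
Type I error: rejecting H₀ when it is actually true (false positive).
Type II error: failing to reject H₀ when H₁ is actually true (false negative).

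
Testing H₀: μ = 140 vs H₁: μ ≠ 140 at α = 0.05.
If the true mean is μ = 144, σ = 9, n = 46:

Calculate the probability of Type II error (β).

SE = σ/√n = 9/√46 = 1.3270
Critical values: μ₀ ± z_0.025×SE = 140 ± 1.960×1.3270
Acceptance region: (137.3991, 142.6009)
Under H₁ (μ = 144): z_high = (142.6009 - 144)/1.3270 = -1.0543, z_low = (137.3991 - 144)/1.3270 = -4.9743
β = P(not reject | H₁) = Φ(-1.0543) - Φ(-4.9743) ≈ 0.1459

Answer: β ≈ 0.1459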